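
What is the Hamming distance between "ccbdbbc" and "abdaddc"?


Comparing "ccbdbbc" and "abdaddc" position by position:
  Position 0: 'c' vs 'a' => differ
  Position 1: 'c' vs 'b' => differ
  Position 2: 'b' vs 'd' => differ
  Position 3: 'd' vs 'a' => differ
  Position 4: 'b' vs 'd' => differ
  Position 5: 'b' vs 'd' => differ
  Position 6: 'c' vs 'c' => same
Total differences (Hamming distance): 6

6


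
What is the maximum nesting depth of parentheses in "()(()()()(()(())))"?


Input: "()(()()()(()(())))"
Tracking depth:
  Position 0 '(': depth becomes 1
  Position 1 ')': depth becomes 0
  Position 2 '(': depth becomes 1
  Position 3 '(': depth becomes 2
  Position 4 ')': depth becomes 1
  Position 5 '(': depth becomes 2
  Position 6 ')': depth becomes 1
  Position 7 '(': depth becomes 2
  Position 8 ')': depth becomes 1
  Position 9 '(': depth becomes 2
  Position 10 '(': depth becomes 3
  Position 11 ')': depth becomes 2
  Position 12 '(': depth becomes 3
  Position 13 '(': depth becomes 4
  Position 14 ')': depth becomes 3
  Position 15 ')': depth becomes 2
  Position 16 ')': depth becomes 1
  Position 17 ')': depth becomes 0
Maximum depth reached: 4

4


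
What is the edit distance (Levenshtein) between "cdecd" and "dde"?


Computing edit distance: "cdecd" -> "dde"
DP table:
           d    d    e
      0    1    2    3
  c   1    1    2    3
  d   2    1    1    2
  e   3    2    2    1
  c   4    3    3    2
  d   5    4    3    3
Edit distance = dp[5][3] = 3

3


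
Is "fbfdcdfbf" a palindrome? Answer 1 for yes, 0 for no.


Input: fbfdcdfbf
Reversed: fbfdcdfbf
  Compare pos 0 ('f') with pos 8 ('f'): match
  Compare pos 1 ('b') with pos 7 ('b'): match
  Compare pos 2 ('f') with pos 6 ('f'): match
  Compare pos 3 ('d') with pos 5 ('d'): match
Result: palindrome

1


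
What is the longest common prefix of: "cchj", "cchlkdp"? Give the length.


Words: cchj, cchlkdp
  Position 0: all 'c' => match
  Position 1: all 'c' => match
  Position 2: all 'h' => match
  Position 3: ('j', 'l') => mismatch, stop
LCP = "cch" (length 3)

3


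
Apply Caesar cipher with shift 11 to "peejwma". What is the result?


Caesar cipher: shift "peejwma" by 11
  'p' (pos 15) + 11 = pos 0 = 'a'
  'e' (pos 4) + 11 = pos 15 = 'p'
  'e' (pos 4) + 11 = pos 15 = 'p'
  'j' (pos 9) + 11 = pos 20 = 'u'
  'w' (pos 22) + 11 = pos 7 = 'h'
  'm' (pos 12) + 11 = pos 23 = 'x'
  'a' (pos 0) + 11 = pos 11 = 'l'
Result: appuhxl

appuhxl


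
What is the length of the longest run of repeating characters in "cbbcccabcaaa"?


Input: "cbbcccabcaaa"
Scanning for longest run:
  Position 1 ('b'): new char, reset run to 1
  Position 2 ('b'): continues run of 'b', length=2
  Position 3 ('c'): new char, reset run to 1
  Position 4 ('c'): continues run of 'c', length=2
  Position 5 ('c'): continues run of 'c', length=3
  Position 6 ('a'): new char, reset run to 1
  Position 7 ('b'): new char, reset run to 1
  Position 8 ('c'): new char, reset run to 1
  Position 9 ('a'): new char, reset run to 1
  Position 10 ('a'): continues run of 'a', length=2
  Position 11 ('a'): continues run of 'a', length=3
Longest run: 'c' with length 3

3


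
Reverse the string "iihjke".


Input: iihjke
Reading characters right to left:
  Position 5: 'e'
  Position 4: 'k'
  Position 3: 'j'
  Position 2: 'h'
  Position 1: 'i'
  Position 0: 'i'
Reversed: ekjhii

ekjhii


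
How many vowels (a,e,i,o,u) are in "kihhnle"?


Input: kihhnle
Checking each character:
  'k' at position 0: consonant
  'i' at position 1: vowel (running total: 1)
  'h' at position 2: consonant
  'h' at position 3: consonant
  'n' at position 4: consonant
  'l' at position 5: consonant
  'e' at position 6: vowel (running total: 2)
Total vowels: 2

2


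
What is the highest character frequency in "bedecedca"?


Input: bedecedca
Character counts:
  'a': 1
  'b': 1
  'c': 2
  'd': 2
  'e': 3
Maximum frequency: 3

3


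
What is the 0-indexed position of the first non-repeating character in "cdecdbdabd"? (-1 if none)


Input: cdecdbdabd
Character frequencies:
  'a': 1
  'b': 2
  'c': 2
  'd': 4
  'e': 1
Scanning left to right for freq == 1:
  Position 0 ('c'): freq=2, skip
  Position 1 ('d'): freq=4, skip
  Position 2 ('e'): unique! => answer = 2

2


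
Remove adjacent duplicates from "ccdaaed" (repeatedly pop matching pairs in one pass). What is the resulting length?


Input: ccdaaed
Stack-based adjacent duplicate removal:
  Read 'c': push. Stack: c
  Read 'c': matches stack top 'c' => pop. Stack: (empty)
  Read 'd': push. Stack: d
  Read 'a': push. Stack: da
  Read 'a': matches stack top 'a' => pop. Stack: d
  Read 'e': push. Stack: de
  Read 'd': push. Stack: ded
Final stack: "ded" (length 3)

3


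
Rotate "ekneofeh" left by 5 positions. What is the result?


Input: "ekneofeh", rotate left by 5
First 5 characters: "ekneo"
Remaining characters: "feh"
Concatenate remaining + first: "feh" + "ekneo" = "fehekneo"

fehekneo


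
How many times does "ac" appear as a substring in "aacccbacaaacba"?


Searching for "ac" in "aacccbacaaacba"
Scanning each position:
  Position 0: "aa" => no
  Position 1: "ac" => MATCH
  Position 2: "cc" => no
  Position 3: "cc" => no
  Position 4: "cb" => no
  Position 5: "ba" => no
  Position 6: "ac" => MATCH
  Position 7: "ca" => no
  Position 8: "aa" => no
  Position 9: "aa" => no
  Position 10: "ac" => MATCH
  Position 11: "cb" => no
  Position 12: "ba" => no
Total occurrences: 3

3


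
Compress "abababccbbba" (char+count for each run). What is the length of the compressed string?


Input: abababccbbba
Runs:
  'a' x 1 => "a1"
  'b' x 1 => "b1"
  'a' x 1 => "a1"
  'b' x 1 => "b1"
  'a' x 1 => "a1"
  'b' x 1 => "b1"
  'c' x 2 => "c2"
  'b' x 3 => "b3"
  'a' x 1 => "a1"
Compressed: "a1b1a1b1a1b1c2b3a1"
Compressed length: 18

18


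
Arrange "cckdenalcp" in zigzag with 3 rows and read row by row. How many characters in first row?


Zigzag "cckdenalcp" into 3 rows:
Placing characters:
  'c' => row 0
  'c' => row 1
  'k' => row 2
  'd' => row 1
  'e' => row 0
  'n' => row 1
  'a' => row 2
  'l' => row 1
  'c' => row 0
  'p' => row 1
Rows:
  Row 0: "cec"
  Row 1: "cdnlp"
  Row 2: "ka"
First row length: 3

3


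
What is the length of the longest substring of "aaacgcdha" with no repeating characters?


Input: "aaacgcdha"
Sliding window (track last position of each char):
  Position 0 ('a'): window [0,0] length 1 -- new best
  Position 1 ('a'): repeat (last at 0), move window start to 1
  Position 1 ('a'): window [1,1] length 1
  Position 2 ('a'): repeat (last at 1), move window start to 2
  Position 2 ('a'): window [2,2] length 1
  Position 3 ('c'): window [2,3] length 2 -- new best
  Position 4 ('g'): window [2,4] length 3 -- new best
  Position 5 ('c'): repeat (last at 3), move window start to 4
  Position 5 ('c'): window [4,5] length 2
  Position 6 ('d'): window [4,6] length 3
  Position 7 ('h'): window [4,7] length 4 -- new best
  Position 8 ('a'): window [4,8] length 5 -- new best
Longest substring with no repeats: "gcdha" with length 5

5


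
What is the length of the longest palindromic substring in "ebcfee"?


Input: "ebcfee"
Checking substrings for palindromes:
  [4:6] "ee" (len 2) => palindrome
Longest palindromic substring: "ee" with length 2

2


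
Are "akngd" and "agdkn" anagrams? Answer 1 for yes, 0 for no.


Strings: "akngd", "agdkn"
Sorted first:  adgkn
Sorted second: adgkn
Sorted forms match => anagrams

1


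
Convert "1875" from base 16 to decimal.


Input: "1875" in base 16
Positional expansion:
  Digit '1' (value 1) x 16^3 = 4096
  Digit '8' (value 8) x 16^2 = 2048
  Digit '7' (value 7) x 16^1 = 112
  Digit '5' (value 5) x 16^0 = 5
Sum = 6261

6261


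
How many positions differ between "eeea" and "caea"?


Comparing "eeea" and "caea" position by position:
  Position 0: 'e' vs 'c' => DIFFER
  Position 1: 'e' vs 'a' => DIFFER
  Position 2: 'e' vs 'e' => same
  Position 3: 'a' vs 'a' => same
Positions that differ: 2

2


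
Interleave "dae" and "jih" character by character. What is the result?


Interleaving "dae" and "jih":
  Position 0: 'd' from first, 'j' from second => "dj"
  Position 1: 'a' from first, 'i' from second => "ai"
  Position 2: 'e' from first, 'h' from second => "eh"
Result: djaieh

djaieh


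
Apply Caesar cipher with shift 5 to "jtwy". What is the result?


Caesar cipher: shift "jtwy" by 5
  'j' (pos 9) + 5 = pos 14 = 'o'
  't' (pos 19) + 5 = pos 24 = 'y'
  'w' (pos 22) + 5 = pos 1 = 'b'
  'y' (pos 24) + 5 = pos 3 = 'd'
Result: oybd

oybd


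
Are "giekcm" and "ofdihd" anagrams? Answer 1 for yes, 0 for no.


Strings: "giekcm", "ofdihd"
Sorted first:  cegikm
Sorted second: ddfhio
Differ at position 0: 'c' vs 'd' => not anagrams

0


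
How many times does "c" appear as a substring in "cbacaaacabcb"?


Searching for "c" in "cbacaaacabcb"
Scanning each position:
  Position 0: "c" => MATCH
  Position 1: "b" => no
  Position 2: "a" => no
  Position 3: "c" => MATCH
  Position 4: "a" => no
  Position 5: "a" => no
  Position 6: "a" => no
  Position 7: "c" => MATCH
  Position 8: "a" => no
  Position 9: "b" => no
  Position 10: "c" => MATCH
  Position 11: "b" => no
Total occurrences: 4

4


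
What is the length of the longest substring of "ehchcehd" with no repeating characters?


Input: "ehchcehd"
Sliding window (track last position of each char):
  Position 0 ('e'): window [0,0] length 1 -- new best
  Position 1 ('h'): window [0,1] length 2 -- new best
  Position 2 ('c'): window [0,2] length 3 -- new best
  Position 3 ('h'): repeat (last at 1), move window start to 2
  Position 3 ('h'): window [2,3] length 2
  Position 4 ('c'): repeat (last at 2), move window start to 3
  Position 4 ('c'): window [3,4] length 2
  Position 5 ('e'): window [3,5] length 3
  Position 6 ('h'): repeat (last at 3), move window start to 4
  Position 6 ('h'): window [4,6] length 3
  Position 7 ('d'): window [4,7] length 4 -- new best
Longest substring with no repeats: "cehd" with length 4

4


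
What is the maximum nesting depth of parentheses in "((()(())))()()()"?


Input: "((()(())))()()()"
Tracking depth:
  Position 0 '(': depth becomes 1
  Position 1 '(': depth becomes 2
  Position 2 '(': depth becomes 3
  Position 3 ')': depth becomes 2
  Position 4 '(': depth becomes 3
  Position 5 '(': depth becomes 4
  Position 6 ')': depth becomes 3
  Position 7 ')': depth becomes 2
  Position 8 ')': depth becomes 1
  Position 9 ')': depth becomes 0
  Position 10 '(': depth becomes 1
  Position 11 ')': depth becomes 0
  Position 12 '(': depth becomes 1
  Position 13 ')': depth becomes 0
  Position 14 '(': depth becomes 1
  Position 15 ')': depth becomes 0
Maximum depth reached: 4

4


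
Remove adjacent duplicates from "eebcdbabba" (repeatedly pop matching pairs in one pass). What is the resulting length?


Input: eebcdbabba
Stack-based adjacent duplicate removal:
  Read 'e': push. Stack: e
  Read 'e': matches stack top 'e' => pop. Stack: (empty)
  Read 'b': push. Stack: b
  Read 'c': push. Stack: bc
  Read 'd': push. Stack: bcd
  Read 'b': push. Stack: bcdb
  Read 'a': push. Stack: bcdba
  Read 'b': push. Stack: bcdbab
  Read 'b': matches stack top 'b' => pop. Stack: bcdba
  Read 'a': matches stack top 'a' => pop. Stack: bcdb
Final stack: "bcdb" (length 4)

4


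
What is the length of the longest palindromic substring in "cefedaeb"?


Input: "cefedaeb"
Checking substrings for palindromes:
  [1:4] "efe" (len 3) => palindrome
Longest palindromic substring: "efe" with length 3

3


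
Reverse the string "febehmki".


Input: febehmki
Reading characters right to left:
  Position 7: 'i'
  Position 6: 'k'
  Position 5: 'm'
  Position 4: 'h'
  Position 3: 'e'
  Position 2: 'b'
  Position 1: 'e'
  Position 0: 'f'
Reversed: ikmhebef

ikmhebef


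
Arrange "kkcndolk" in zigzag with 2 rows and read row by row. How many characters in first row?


Zigzag "kkcndolk" into 2 rows:
Placing characters:
  'k' => row 0
  'k' => row 1
  'c' => row 0
  'n' => row 1
  'd' => row 0
  'o' => row 1
  'l' => row 0
  'k' => row 1
Rows:
  Row 0: "kcdl"
  Row 1: "knok"
First row length: 4

4


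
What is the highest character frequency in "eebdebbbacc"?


Input: eebdebbbacc
Character counts:
  'a': 1
  'b': 4
  'c': 2
  'd': 1
  'e': 3
Maximum frequency: 4

4


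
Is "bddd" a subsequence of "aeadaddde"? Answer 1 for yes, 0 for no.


Check if "bddd" is a subsequence of "aeadaddde"
Greedy scan:
  Position 0 ('a'): no match needed
  Position 1 ('e'): no match needed
  Position 2 ('a'): no match needed
  Position 3 ('d'): no match needed
  Position 4 ('a'): no match needed
  Position 5 ('d'): no match needed
  Position 6 ('d'): no match needed
  Position 7 ('d'): no match needed
  Position 8 ('e'): no match needed
Only matched 0/4 characters => not a subsequence

0


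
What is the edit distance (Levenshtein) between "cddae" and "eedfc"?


Computing edit distance: "cddae" -> "eedfc"
DP table:
           e    e    d    f    c
      0    1    2    3    4    5
  c   1    1    2    3    4    4
  d   2    2    2    2    3    4
  d   3    3    3    2    3    4
  a   4    4    4    3    3    4
  e   5    4    4    4    4    4
Edit distance = dp[5][5] = 4

4


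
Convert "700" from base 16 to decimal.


Input: "700" in base 16
Positional expansion:
  Digit '7' (value 7) x 16^2 = 1792
  Digit '0' (value 0) x 16^1 = 0
  Digit '0' (value 0) x 16^0 = 0
Sum = 1792

1792


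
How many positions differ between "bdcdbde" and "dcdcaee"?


Comparing "bdcdbde" and "dcdcaee" position by position:
  Position 0: 'b' vs 'd' => DIFFER
  Position 1: 'd' vs 'c' => DIFFER
  Position 2: 'c' vs 'd' => DIFFER
  Position 3: 'd' vs 'c' => DIFFER
  Position 4: 'b' vs 'a' => DIFFER
  Position 5: 'd' vs 'e' => DIFFER
  Position 6: 'e' vs 'e' => same
Positions that differ: 6

6


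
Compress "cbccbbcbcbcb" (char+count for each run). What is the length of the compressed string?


Input: cbccbbcbcbcb
Runs:
  'c' x 1 => "c1"
  'b' x 1 => "b1"
  'c' x 2 => "c2"
  'b' x 2 => "b2"
  'c' x 1 => "c1"
  'b' x 1 => "b1"
  'c' x 1 => "c1"
  'b' x 1 => "b1"
  'c' x 1 => "c1"
  'b' x 1 => "b1"
Compressed: "c1b1c2b2c1b1c1b1c1b1"
Compressed length: 20

20


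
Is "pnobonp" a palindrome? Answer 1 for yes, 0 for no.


Input: pnobonp
Reversed: pnobonp
  Compare pos 0 ('p') with pos 6 ('p'): match
  Compare pos 1 ('n') with pos 5 ('n'): match
  Compare pos 2 ('o') with pos 4 ('o'): match
Result: palindrome

1


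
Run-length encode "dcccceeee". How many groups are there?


Input: dcccceeee
Scanning for consecutive runs:
  Group 1: 'd' x 1 (positions 0-0)
  Group 2: 'c' x 4 (positions 1-4)
  Group 3: 'e' x 4 (positions 5-8)
Total groups: 3

3


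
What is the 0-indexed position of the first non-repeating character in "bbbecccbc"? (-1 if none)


Input: bbbecccbc
Character frequencies:
  'b': 4
  'c': 4
  'e': 1
Scanning left to right for freq == 1:
  Position 0 ('b'): freq=4, skip
  Position 1 ('b'): freq=4, skip
  Position 2 ('b'): freq=4, skip
  Position 3 ('e'): unique! => answer = 3

3


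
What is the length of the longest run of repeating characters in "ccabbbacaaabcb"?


Input: "ccabbbacaaabcb"
Scanning for longest run:
  Position 1 ('c'): continues run of 'c', length=2
  Position 2 ('a'): new char, reset run to 1
  Position 3 ('b'): new char, reset run to 1
  Position 4 ('b'): continues run of 'b', length=2
  Position 5 ('b'): continues run of 'b', length=3
  Position 6 ('a'): new char, reset run to 1
  Position 7 ('c'): new char, reset run to 1
  Position 8 ('a'): new char, reset run to 1
  Position 9 ('a'): continues run of 'a', length=2
  Position 10 ('a'): continues run of 'a', length=3
  Position 11 ('b'): new char, reset run to 1
  Position 12 ('c'): new char, reset run to 1
  Position 13 ('b'): new char, reset run to 1
Longest run: 'b' with length 3

3


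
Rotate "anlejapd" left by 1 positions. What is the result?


Input: "anlejapd", rotate left by 1
First 1 characters: "a"
Remaining characters: "nlejapd"
Concatenate remaining + first: "nlejapd" + "a" = "nlejapda"

nlejapda


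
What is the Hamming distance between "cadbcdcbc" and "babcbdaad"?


Comparing "cadbcdcbc" and "babcbdaad" position by position:
  Position 0: 'c' vs 'b' => differ
  Position 1: 'a' vs 'a' => same
  Position 2: 'd' vs 'b' => differ
  Position 3: 'b' vs 'c' => differ
  Position 4: 'c' vs 'b' => differ
  Position 5: 'd' vs 'd' => same
  Position 6: 'c' vs 'a' => differ
  Position 7: 'b' vs 'a' => differ
  Position 8: 'c' vs 'd' => differ
Total differences (Hamming distance): 7

7


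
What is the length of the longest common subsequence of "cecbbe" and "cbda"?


LCS of "cecbbe" and "cbda"
DP table:
           c    b    d    a
      0    0    0    0    0
  c   0    1    1    1    1
  e   0    1    1    1    1
  c   0    1    1    1    1
  b   0    1    2    2    2
  b   0    1    2    2    2
  e   0    1    2    2    2
LCS length = dp[6][4] = 2

2


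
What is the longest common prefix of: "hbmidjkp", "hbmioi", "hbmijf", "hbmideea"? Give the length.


Words: hbmidjkp, hbmioi, hbmijf, hbmideea
  Position 0: all 'h' => match
  Position 1: all 'b' => match
  Position 2: all 'm' => match
  Position 3: all 'i' => match
  Position 4: ('d', 'o', 'j', 'd') => mismatch, stop
LCP = "hbmi" (length 4)

4


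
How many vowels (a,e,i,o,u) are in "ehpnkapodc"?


Input: ehpnkapodc
Checking each character:
  'e' at position 0: vowel (running total: 1)
  'h' at position 1: consonant
  'p' at position 2: consonant
  'n' at position 3: consonant
  'k' at position 4: consonant
  'a' at position 5: vowel (running total: 2)
  'p' at position 6: consonant
  'o' at position 7: vowel (running total: 3)
  'd' at position 8: consonant
  'c' at position 9: consonant
Total vowels: 3

3


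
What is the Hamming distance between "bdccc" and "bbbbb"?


Comparing "bdccc" and "bbbbb" position by position:
  Position 0: 'b' vs 'b' => same
  Position 1: 'd' vs 'b' => differ
  Position 2: 'c' vs 'b' => differ
  Position 3: 'c' vs 'b' => differ
  Position 4: 'c' vs 'b' => differ
Total differences (Hamming distance): 4

4


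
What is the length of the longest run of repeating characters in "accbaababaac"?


Input: "accbaababaac"
Scanning for longest run:
  Position 1 ('c'): new char, reset run to 1
  Position 2 ('c'): continues run of 'c', length=2
  Position 3 ('b'): new char, reset run to 1
  Position 4 ('a'): new char, reset run to 1
  Position 5 ('a'): continues run of 'a', length=2
  Position 6 ('b'): new char, reset run to 1
  Position 7 ('a'): new char, reset run to 1
  Position 8 ('b'): new char, reset run to 1
  Position 9 ('a'): new char, reset run to 1
  Position 10 ('a'): continues run of 'a', length=2
  Position 11 ('c'): new char, reset run to 1
Longest run: 'c' with length 2

2


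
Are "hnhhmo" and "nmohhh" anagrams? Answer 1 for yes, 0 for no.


Strings: "hnhhmo", "nmohhh"
Sorted first:  hhhmno
Sorted second: hhhmno
Sorted forms match => anagrams

1


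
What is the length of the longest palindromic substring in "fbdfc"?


Input: "fbdfc"
Checking substrings for palindromes:
  No multi-char palindromic substrings found
Longest palindromic substring: "f" with length 1

1


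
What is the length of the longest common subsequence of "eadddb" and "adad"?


LCS of "eadddb" and "adad"
DP table:
           a    d    a    d
      0    0    0    0    0
  e   0    0    0    0    0
  a   0    1    1    1    1
  d   0    1    2    2    2
  d   0    1    2    2    3
  d   0    1    2    2    3
  b   0    1    2    2    3
LCS length = dp[6][4] = 3

3


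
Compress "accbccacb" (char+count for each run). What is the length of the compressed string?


Input: accbccacb
Runs:
  'a' x 1 => "a1"
  'c' x 2 => "c2"
  'b' x 1 => "b1"
  'c' x 2 => "c2"
  'a' x 1 => "a1"
  'c' x 1 => "c1"
  'b' x 1 => "b1"
Compressed: "a1c2b1c2a1c1b1"
Compressed length: 14

14


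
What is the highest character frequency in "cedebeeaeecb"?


Input: cedebeeaeecb
Character counts:
  'a': 1
  'b': 2
  'c': 2
  'd': 1
  'e': 6
Maximum frequency: 6

6


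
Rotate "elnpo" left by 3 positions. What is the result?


Input: "elnpo", rotate left by 3
First 3 characters: "eln"
Remaining characters: "po"
Concatenate remaining + first: "po" + "eln" = "poeln"

poeln


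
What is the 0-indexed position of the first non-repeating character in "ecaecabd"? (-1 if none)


Input: ecaecabd
Character frequencies:
  'a': 2
  'b': 1
  'c': 2
  'd': 1
  'e': 2
Scanning left to right for freq == 1:
  Position 0 ('e'): freq=2, skip
  Position 1 ('c'): freq=2, skip
  Position 2 ('a'): freq=2, skip
  Position 3 ('e'): freq=2, skip
  Position 4 ('c'): freq=2, skip
  Position 5 ('a'): freq=2, skip
  Position 6 ('b'): unique! => answer = 6

6


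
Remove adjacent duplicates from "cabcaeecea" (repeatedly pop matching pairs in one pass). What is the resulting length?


Input: cabcaeecea
Stack-based adjacent duplicate removal:
  Read 'c': push. Stack: c
  Read 'a': push. Stack: ca
  Read 'b': push. Stack: cab
  Read 'c': push. Stack: cabc
  Read 'a': push. Stack: cabca
  Read 'e': push. Stack: cabcae
  Read 'e': matches stack top 'e' => pop. Stack: cabca
  Read 'c': push. Stack: cabcac
  Read 'e': push. Stack: cabcace
  Read 'a': push. Stack: cabcacea
Final stack: "cabcacea" (length 8)

8


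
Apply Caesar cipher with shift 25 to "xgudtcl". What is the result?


Caesar cipher: shift "xgudtcl" by 25
  'x' (pos 23) + 25 = pos 22 = 'w'
  'g' (pos 6) + 25 = pos 5 = 'f'
  'u' (pos 20) + 25 = pos 19 = 't'
  'd' (pos 3) + 25 = pos 2 = 'c'
  't' (pos 19) + 25 = pos 18 = 's'
  'c' (pos 2) + 25 = pos 1 = 'b'
  'l' (pos 11) + 25 = pos 10 = 'k'
Result: wftcsbk

wftcsbk


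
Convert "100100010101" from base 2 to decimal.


Input: "100100010101" in base 2
Positional expansion:
  Digit '1' (value 1) x 2^11 = 2048
  Digit '0' (value 0) x 2^10 = 0
  Digit '0' (value 0) x 2^9 = 0
  Digit '1' (value 1) x 2^8 = 256
  Digit '0' (value 0) x 2^7 = 0
  Digit '0' (value 0) x 2^6 = 0
  Digit '0' (value 0) x 2^5 = 0
  Digit '1' (value 1) x 2^4 = 16
  Digit '0' (value 0) x 2^3 = 0
  Digit '1' (value 1) x 2^2 = 4
  Digit '0' (value 0) x 2^1 = 0
  Digit '1' (value 1) x 2^0 = 1
Sum = 2325

2325


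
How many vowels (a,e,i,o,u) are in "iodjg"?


Input: iodjg
Checking each character:
  'i' at position 0: vowel (running total: 1)
  'o' at position 1: vowel (running total: 2)
  'd' at position 2: consonant
  'j' at position 3: consonant
  'g' at position 4: consonant
Total vowels: 2

2


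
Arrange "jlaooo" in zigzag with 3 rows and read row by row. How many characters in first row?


Zigzag "jlaooo" into 3 rows:
Placing characters:
  'j' => row 0
  'l' => row 1
  'a' => row 2
  'o' => row 1
  'o' => row 0
  'o' => row 1
Rows:
  Row 0: "jo"
  Row 1: "loo"
  Row 2: "a"
First row length: 2

2


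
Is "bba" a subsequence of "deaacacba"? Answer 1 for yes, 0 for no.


Check if "bba" is a subsequence of "deaacacba"
Greedy scan:
  Position 0 ('d'): no match needed
  Position 1 ('e'): no match needed
  Position 2 ('a'): no match needed
  Position 3 ('a'): no match needed
  Position 4 ('c'): no match needed
  Position 5 ('a'): no match needed
  Position 6 ('c'): no match needed
  Position 7 ('b'): matches sub[0] = 'b'
  Position 8 ('a'): no match needed
Only matched 1/3 characters => not a subsequence

0


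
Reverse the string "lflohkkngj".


Input: lflohkkngj
Reading characters right to left:
  Position 9: 'j'
  Position 8: 'g'
  Position 7: 'n'
  Position 6: 'k'
  Position 5: 'k'
  Position 4: 'h'
  Position 3: 'o'
  Position 2: 'l'
  Position 1: 'f'
  Position 0: 'l'
Reversed: jgnkkholfl

jgnkkholfl


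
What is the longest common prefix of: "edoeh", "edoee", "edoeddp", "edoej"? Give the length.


Words: edoeh, edoee, edoeddp, edoej
  Position 0: all 'e' => match
  Position 1: all 'd' => match
  Position 2: all 'o' => match
  Position 3: all 'e' => match
  Position 4: ('h', 'e', 'd', 'j') => mismatch, stop
LCP = "edoe" (length 4)

4


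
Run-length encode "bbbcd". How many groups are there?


Input: bbbcd
Scanning for consecutive runs:
  Group 1: 'b' x 3 (positions 0-2)
  Group 2: 'c' x 1 (positions 3-3)
  Group 3: 'd' x 1 (positions 4-4)
Total groups: 3

3


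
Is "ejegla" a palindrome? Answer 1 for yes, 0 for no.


Input: ejegla
Reversed: algeje
  Compare pos 0 ('e') with pos 5 ('a'): MISMATCH
  Compare pos 1 ('j') with pos 4 ('l'): MISMATCH
  Compare pos 2 ('e') with pos 3 ('g'): MISMATCH
Result: not a palindrome

0


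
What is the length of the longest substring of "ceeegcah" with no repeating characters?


Input: "ceeegcah"
Sliding window (track last position of each char):
  Position 0 ('c'): window [0,0] length 1 -- new best
  Position 1 ('e'): window [0,1] length 2 -- new best
  Position 2 ('e'): repeat (last at 1), move window start to 2
  Position 2 ('e'): window [2,2] length 1
  Position 3 ('e'): repeat (last at 2), move window start to 3
  Position 3 ('e'): window [3,3] length 1
  Position 4 ('g'): window [3,4] length 2
  Position 5 ('c'): window [3,5] length 3 -- new best
  Position 6 ('a'): window [3,6] length 4 -- new best
  Position 7 ('h'): window [3,7] length 5 -- new best
Longest substring with no repeats: "egcah" with length 5

5


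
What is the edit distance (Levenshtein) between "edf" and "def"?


Computing edit distance: "edf" -> "def"
DP table:
           d    e    f
      0    1    2    3
  e   1    1    1    2
  d   2    1    2    2
  f   3    2    2    2
Edit distance = dp[3][3] = 2

2


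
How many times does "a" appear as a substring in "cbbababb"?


Searching for "a" in "cbbababb"
Scanning each position:
  Position 0: "c" => no
  Position 1: "b" => no
  Position 2: "b" => no
  Position 3: "a" => MATCH
  Position 4: "b" => no
  Position 5: "a" => MATCH
  Position 6: "b" => no
  Position 7: "b" => no
Total occurrences: 2

2


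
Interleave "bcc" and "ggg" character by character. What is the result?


Interleaving "bcc" and "ggg":
  Position 0: 'b' from first, 'g' from second => "bg"
  Position 1: 'c' from first, 'g' from second => "cg"
  Position 2: 'c' from first, 'g' from second => "cg"
Result: bgcgcg

bgcgcg


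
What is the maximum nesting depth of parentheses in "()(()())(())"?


Input: "()(()())(())"
Tracking depth:
  Position 0 '(': depth becomes 1
  Position 1 ')': depth becomes 0
  Position 2 '(': depth becomes 1
  Position 3 '(': depth becomes 2
  Position 4 ')': depth becomes 1
  Position 5 '(': depth becomes 2
  Position 6 ')': depth becomes 1
  Position 7 ')': depth becomes 0
  Position 8 '(': depth becomes 1
  Position 9 '(': depth becomes 2
  Position 10 ')': depth becomes 1
  Position 11 ')': depth becomes 0
Maximum depth reached: 2

2


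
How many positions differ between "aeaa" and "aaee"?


Comparing "aeaa" and "aaee" position by position:
  Position 0: 'a' vs 'a' => same
  Position 1: 'e' vs 'a' => DIFFER
  Position 2: 'a' vs 'e' => DIFFER
  Position 3: 'a' vs 'e' => DIFFER
Positions that differ: 3

3


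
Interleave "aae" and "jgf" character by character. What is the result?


Interleaving "aae" and "jgf":
  Position 0: 'a' from first, 'j' from second => "aj"
  Position 1: 'a' from first, 'g' from second => "ag"
  Position 2: 'e' from first, 'f' from second => "ef"
Result: ajagef

ajagef


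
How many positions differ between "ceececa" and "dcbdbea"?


Comparing "ceececa" and "dcbdbea" position by position:
  Position 0: 'c' vs 'd' => DIFFER
  Position 1: 'e' vs 'c' => DIFFER
  Position 2: 'e' vs 'b' => DIFFER
  Position 3: 'c' vs 'd' => DIFFER
  Position 4: 'e' vs 'b' => DIFFER
  Position 5: 'c' vs 'e' => DIFFER
  Position 6: 'a' vs 'a' => same
Positions that differ: 6

6


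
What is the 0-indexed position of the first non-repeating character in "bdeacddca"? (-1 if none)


Input: bdeacddca
Character frequencies:
  'a': 2
  'b': 1
  'c': 2
  'd': 3
  'e': 1
Scanning left to right for freq == 1:
  Position 0 ('b'): unique! => answer = 0

0


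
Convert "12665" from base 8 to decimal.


Input: "12665" in base 8
Positional expansion:
  Digit '1' (value 1) x 8^4 = 4096
  Digit '2' (value 2) x 8^3 = 1024
  Digit '6' (value 6) x 8^2 = 384
  Digit '6' (value 6) x 8^1 = 48
  Digit '5' (value 5) x 8^0 = 5
Sum = 5557

5557


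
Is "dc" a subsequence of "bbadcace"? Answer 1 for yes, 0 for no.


Check if "dc" is a subsequence of "bbadcace"
Greedy scan:
  Position 0 ('b'): no match needed
  Position 1 ('b'): no match needed
  Position 2 ('a'): no match needed
  Position 3 ('d'): matches sub[0] = 'd'
  Position 4 ('c'): matches sub[1] = 'c'
  Position 5 ('a'): no match needed
  Position 6 ('c'): no match needed
  Position 7 ('e'): no match needed
All 2 characters matched => is a subsequence

1


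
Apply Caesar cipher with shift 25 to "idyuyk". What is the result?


Caesar cipher: shift "idyuyk" by 25
  'i' (pos 8) + 25 = pos 7 = 'h'
  'd' (pos 3) + 25 = pos 2 = 'c'
  'y' (pos 24) + 25 = pos 23 = 'x'
  'u' (pos 20) + 25 = pos 19 = 't'
  'y' (pos 24) + 25 = pos 23 = 'x'
  'k' (pos 10) + 25 = pos 9 = 'j'
Result: hcxtxj

hcxtxj


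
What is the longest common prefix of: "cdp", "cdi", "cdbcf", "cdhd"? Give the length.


Words: cdp, cdi, cdbcf, cdhd
  Position 0: all 'c' => match
  Position 1: all 'd' => match
  Position 2: ('p', 'i', 'b', 'h') => mismatch, stop
LCP = "cd" (length 2)

2


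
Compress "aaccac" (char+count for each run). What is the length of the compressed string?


Input: aaccac
Runs:
  'a' x 2 => "a2"
  'c' x 2 => "c2"
  'a' x 1 => "a1"
  'c' x 1 => "c1"
Compressed: "a2c2a1c1"
Compressed length: 8

8


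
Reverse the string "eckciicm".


Input: eckciicm
Reading characters right to left:
  Position 7: 'm'
  Position 6: 'c'
  Position 5: 'i'
  Position 4: 'i'
  Position 3: 'c'
  Position 2: 'k'
  Position 1: 'c'
  Position 0: 'e'
Reversed: mciickce

mciickce


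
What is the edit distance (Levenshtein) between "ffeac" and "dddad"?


Computing edit distance: "ffeac" -> "dddad"
DP table:
           d    d    d    a    d
      0    1    2    3    4    5
  f   1    1    2    3    4    5
  f   2    2    2    3    4    5
  e   3    3    3    3    4    5
  a   4    4    4    4    3    4
  c   5    5    5    5    4    4
Edit distance = dp[5][5] = 4

4


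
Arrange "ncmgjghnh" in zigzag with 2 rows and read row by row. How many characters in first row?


Zigzag "ncmgjghnh" into 2 rows:
Placing characters:
  'n' => row 0
  'c' => row 1
  'm' => row 0
  'g' => row 1
  'j' => row 0
  'g' => row 1
  'h' => row 0
  'n' => row 1
  'h' => row 0
Rows:
  Row 0: "nmjhh"
  Row 1: "cggn"
First row length: 5

5


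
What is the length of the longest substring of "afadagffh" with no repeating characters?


Input: "afadagffh"
Sliding window (track last position of each char):
  Position 0 ('a'): window [0,0] length 1 -- new best
  Position 1 ('f'): window [0,1] length 2 -- new best
  Position 2 ('a'): repeat (last at 0), move window start to 1
  Position 2 ('a'): window [1,2] length 2
  Position 3 ('d'): window [1,3] length 3 -- new best
  Position 4 ('a'): repeat (last at 2), move window start to 3
  Position 4 ('a'): window [3,4] length 2
  Position 5 ('g'): window [3,5] length 3
  Position 6 ('f'): window [3,6] length 4 -- new best
  Position 7 ('f'): repeat (last at 6), move window start to 7
  Position 7 ('f'): window [7,7] length 1
  Position 8 ('h'): window [7,8] length 2
Longest substring with no repeats: "dagf" with length 4

4


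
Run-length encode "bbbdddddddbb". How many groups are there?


Input: bbbdddddddbb
Scanning for consecutive runs:
  Group 1: 'b' x 3 (positions 0-2)
  Group 2: 'd' x 7 (positions 3-9)
  Group 3: 'b' x 2 (positions 10-11)
Total groups: 3

3


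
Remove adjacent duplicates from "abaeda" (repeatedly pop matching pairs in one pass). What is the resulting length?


Input: abaeda
Stack-based adjacent duplicate removal:
  Read 'a': push. Stack: a
  Read 'b': push. Stack: ab
  Read 'a': push. Stack: aba
  Read 'e': push. Stack: abae
  Read 'd': push. Stack: abaed
  Read 'a': push. Stack: abaeda
Final stack: "abaeda" (length 6)

6


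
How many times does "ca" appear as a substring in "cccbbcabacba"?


Searching for "ca" in "cccbbcabacba"
Scanning each position:
  Position 0: "cc" => no
  Position 1: "cc" => no
  Position 2: "cb" => no
  Position 3: "bb" => no
  Position 4: "bc" => no
  Position 5: "ca" => MATCH
  Position 6: "ab" => no
  Position 7: "ba" => no
  Position 8: "ac" => no
  Position 9: "cb" => no
  Position 10: "ba" => no
Total occurrences: 1

1


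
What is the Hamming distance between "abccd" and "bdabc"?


Comparing "abccd" and "bdabc" position by position:
  Position 0: 'a' vs 'b' => differ
  Position 1: 'b' vs 'd' => differ
  Position 2: 'c' vs 'a' => differ
  Position 3: 'c' vs 'b' => differ
  Position 4: 'd' vs 'c' => differ
Total differences (Hamming distance): 5

5


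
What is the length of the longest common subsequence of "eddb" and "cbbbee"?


LCS of "eddb" and "cbbbee"
DP table:
           c    b    b    b    e    e
      0    0    0    0    0    0    0
  e   0    0    0    0    0    1    1
  d   0    0    0    0    0    1    1
  d   0    0    0    0    0    1    1
  b   0    0    1    1    1    1    1
LCS length = dp[4][6] = 1

1


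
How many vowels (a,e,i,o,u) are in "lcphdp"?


Input: lcphdp
Checking each character:
  'l' at position 0: consonant
  'c' at position 1: consonant
  'p' at position 2: consonant
  'h' at position 3: consonant
  'd' at position 4: consonant
  'p' at position 5: consonant
Total vowels: 0

0


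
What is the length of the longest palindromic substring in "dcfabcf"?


Input: "dcfabcf"
Checking substrings for palindromes:
  No multi-char palindromic substrings found
Longest palindromic substring: "d" with length 1

1


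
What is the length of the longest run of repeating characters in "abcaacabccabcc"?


Input: "abcaacabccabcc"
Scanning for longest run:
  Position 1 ('b'): new char, reset run to 1
  Position 2 ('c'): new char, reset run to 1
  Position 3 ('a'): new char, reset run to 1
  Position 4 ('a'): continues run of 'a', length=2
  Position 5 ('c'): new char, reset run to 1
  Position 6 ('a'): new char, reset run to 1
  Position 7 ('b'): new char, reset run to 1
  Position 8 ('c'): new char, reset run to 1
  Position 9 ('c'): continues run of 'c', length=2
  Position 10 ('a'): new char, reset run to 1
  Position 11 ('b'): new char, reset run to 1
  Position 12 ('c'): new char, reset run to 1
  Position 13 ('c'): continues run of 'c', length=2
Longest run: 'a' with length 2

2


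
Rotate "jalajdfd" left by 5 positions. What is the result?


Input: "jalajdfd", rotate left by 5
First 5 characters: "jalaj"
Remaining characters: "dfd"
Concatenate remaining + first: "dfd" + "jalaj" = "dfdjalaj"

dfdjalaj


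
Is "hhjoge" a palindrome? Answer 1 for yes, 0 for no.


Input: hhjoge
Reversed: egojhh
  Compare pos 0 ('h') with pos 5 ('e'): MISMATCH
  Compare pos 1 ('h') with pos 4 ('g'): MISMATCH
  Compare pos 2 ('j') with pos 3 ('o'): MISMATCH
Result: not a palindrome

0


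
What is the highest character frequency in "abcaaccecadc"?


Input: abcaaccecadc
Character counts:
  'a': 4
  'b': 1
  'c': 5
  'd': 1
  'e': 1
Maximum frequency: 5

5


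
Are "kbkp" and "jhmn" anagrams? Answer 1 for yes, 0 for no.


Strings: "kbkp", "jhmn"
Sorted first:  bkkp
Sorted second: hjmn
Differ at position 0: 'b' vs 'h' => not anagrams

0


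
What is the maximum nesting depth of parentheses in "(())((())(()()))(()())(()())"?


Input: "(())((())(()()))(()())(()())"
Tracking depth:
  Position 0 '(': depth becomes 1
  Position 1 '(': depth becomes 2
  Position 2 ')': depth becomes 1
  Position 3 ')': depth becomes 0
  Position 4 '(': depth becomes 1
  Position 5 '(': depth becomes 2
  Position 6 '(': depth becomes 3
  Position 7 ')': depth becomes 2
  Position 8 ')': depth becomes 1
  Position 9 '(': depth becomes 2
  Position 10 '(': depth becomes 3
  Position 11 ')': depth becomes 2
  Position 12 '(': depth becomes 3
  Position 13 ')': depth becomes 2
  Position 14 ')': depth becomes 1
  Position 15 ')': depth becomes 0
  Position 16 '(': depth becomes 1
  Position 17 '(': depth becomes 2
  Position 18 ')': depth becomes 1
  Position 19 '(': depth becomes 2
  Position 20 ')': depth becomes 1
  Position 21 ')': depth becomes 0
  Position 22 '(': depth becomes 1
  Position 23 '(': depth becomes 2
  Position 24 ')': depth becomes 1
  Position 25 '(': depth becomes 2
  Position 26 ')': depth becomes 1
  Position 27 ')': depth becomes 0
Maximum depth reached: 3

3


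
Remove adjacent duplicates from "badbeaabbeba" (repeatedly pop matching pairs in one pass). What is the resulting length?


Input: badbeaabbeba
Stack-based adjacent duplicate removal:
  Read 'b': push. Stack: b
  Read 'a': push. Stack: ba
  Read 'd': push. Stack: bad
  Read 'b': push. Stack: badb
  Read 'e': push. Stack: badbe
  Read 'a': push. Stack: badbea
  Read 'a': matches stack top 'a' => pop. Stack: badbe
  Read 'b': push. Stack: badbeb
  Read 'b': matches stack top 'b' => pop. Stack: badbe
  Read 'e': matches stack top 'e' => pop. Stack: badb
  Read 'b': matches stack top 'b' => pop. Stack: bad
  Read 'a': push. Stack: bada
Final stack: "bada" (length 4)

4


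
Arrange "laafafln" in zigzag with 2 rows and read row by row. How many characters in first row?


Zigzag "laafafln" into 2 rows:
Placing characters:
  'l' => row 0
  'a' => row 1
  'a' => row 0
  'f' => row 1
  'a' => row 0
  'f' => row 1
  'l' => row 0
  'n' => row 1
Rows:
  Row 0: "laal"
  Row 1: "affn"
First row length: 4

4


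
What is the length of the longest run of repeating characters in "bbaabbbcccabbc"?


Input: "bbaabbbcccabbc"
Scanning for longest run:
  Position 1 ('b'): continues run of 'b', length=2
  Position 2 ('a'): new char, reset run to 1
  Position 3 ('a'): continues run of 'a', length=2
  Position 4 ('b'): new char, reset run to 1
  Position 5 ('b'): continues run of 'b', length=2
  Position 6 ('b'): continues run of 'b', length=3
  Position 7 ('c'): new char, reset run to 1
  Position 8 ('c'): continues run of 'c', length=2
  Position 9 ('c'): continues run of 'c', length=3
  Position 10 ('a'): new char, reset run to 1
  Position 11 ('b'): new char, reset run to 1
  Position 12 ('b'): continues run of 'b', length=2
  Position 13 ('c'): new char, reset run to 1
Longest run: 'b' with length 3

3


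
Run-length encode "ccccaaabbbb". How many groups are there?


Input: ccccaaabbbb
Scanning for consecutive runs:
  Group 1: 'c' x 4 (positions 0-3)
  Group 2: 'a' x 3 (positions 4-6)
  Group 3: 'b' x 4 (positions 7-10)
Total groups: 3

3


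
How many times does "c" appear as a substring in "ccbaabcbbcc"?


Searching for "c" in "ccbaabcbbcc"
Scanning each position:
  Position 0: "c" => MATCH
  Position 1: "c" => MATCH
  Position 2: "b" => no
  Position 3: "a" => no
  Position 4: "a" => no
  Position 5: "b" => no
  Position 6: "c" => MATCH
  Position 7: "b" => no
  Position 8: "b" => no
  Position 9: "c" => MATCH
  Position 10: "c" => MATCH
Total occurrences: 5

5


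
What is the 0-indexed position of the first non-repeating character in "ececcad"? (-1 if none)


Input: ececcad
Character frequencies:
  'a': 1
  'c': 3
  'd': 1
  'e': 2
Scanning left to right for freq == 1:
  Position 0 ('e'): freq=2, skip
  Position 1 ('c'): freq=3, skip
  Position 2 ('e'): freq=2, skip
  Position 3 ('c'): freq=3, skip
  Position 4 ('c'): freq=3, skip
  Position 5 ('a'): unique! => answer = 5

5


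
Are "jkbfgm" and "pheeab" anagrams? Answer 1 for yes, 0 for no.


Strings: "jkbfgm", "pheeab"
Sorted first:  bfgjkm
Sorted second: abeehp
Differ at position 0: 'b' vs 'a' => not anagrams

0


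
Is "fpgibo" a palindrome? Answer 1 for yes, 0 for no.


Input: fpgibo
Reversed: obigpf
  Compare pos 0 ('f') with pos 5 ('o'): MISMATCH
  Compare pos 1 ('p') with pos 4 ('b'): MISMATCH
  Compare pos 2 ('g') with pos 3 ('i'): MISMATCH
Result: not a palindrome

0
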